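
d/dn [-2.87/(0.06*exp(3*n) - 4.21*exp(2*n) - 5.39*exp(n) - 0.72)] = (0.5166*exp(2*n) - 24.1654*exp(n) - 15.4693)*exp(n)/(-0.06*exp(3*n) + 4.21*exp(2*n) + 5.39*exp(n) + 0.72)^2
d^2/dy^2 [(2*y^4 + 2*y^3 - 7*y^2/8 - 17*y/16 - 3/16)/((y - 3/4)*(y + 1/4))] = 4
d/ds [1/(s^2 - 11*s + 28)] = (11 - 2*s)/(s^2 - 11*s + 28)^2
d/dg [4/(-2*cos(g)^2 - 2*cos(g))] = -(2*sin(g)/cos(g)^2 + 4*tan(g))/(cos(g) + 1)^2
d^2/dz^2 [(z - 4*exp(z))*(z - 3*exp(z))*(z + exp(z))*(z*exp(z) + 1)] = z^4*exp(z) - 24*z^3*exp(2*z) + 8*z^3*exp(z) + 45*z^2*exp(3*z) - 72*z^2*exp(2*z) + 6*z^2*exp(z) + 192*z*exp(4*z) + 60*z*exp(3*z) - 16*z*exp(2*z) - 24*z*exp(z) + 6*z + 96*exp(4*z) + 118*exp(3*z) + 20*exp(2*z) - 12*exp(z)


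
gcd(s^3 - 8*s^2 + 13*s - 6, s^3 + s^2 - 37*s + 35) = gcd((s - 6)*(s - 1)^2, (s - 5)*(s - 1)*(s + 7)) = s - 1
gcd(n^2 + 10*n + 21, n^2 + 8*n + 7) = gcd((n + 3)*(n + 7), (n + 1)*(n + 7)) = n + 7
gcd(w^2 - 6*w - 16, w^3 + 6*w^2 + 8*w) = w + 2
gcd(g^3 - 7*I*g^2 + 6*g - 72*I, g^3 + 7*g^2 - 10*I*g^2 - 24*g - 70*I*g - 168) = g^2 - 10*I*g - 24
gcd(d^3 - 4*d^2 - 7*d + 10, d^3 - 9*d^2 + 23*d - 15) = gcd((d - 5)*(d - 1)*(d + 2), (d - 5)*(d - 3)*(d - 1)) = d^2 - 6*d + 5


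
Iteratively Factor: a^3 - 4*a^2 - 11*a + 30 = (a - 5)*(a^2 + a - 6) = (a - 5)*(a + 3)*(a - 2)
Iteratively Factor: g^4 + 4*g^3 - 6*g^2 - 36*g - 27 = (g - 3)*(g^3 + 7*g^2 + 15*g + 9) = (g - 3)*(g + 3)*(g^2 + 4*g + 3) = (g - 3)*(g + 3)^2*(g + 1)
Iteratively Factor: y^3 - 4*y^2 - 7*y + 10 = (y + 2)*(y^2 - 6*y + 5) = (y - 1)*(y + 2)*(y - 5)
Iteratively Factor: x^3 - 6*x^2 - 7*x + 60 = (x + 3)*(x^2 - 9*x + 20) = (x - 4)*(x + 3)*(x - 5)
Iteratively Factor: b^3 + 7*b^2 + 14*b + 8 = (b + 4)*(b^2 + 3*b + 2) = (b + 2)*(b + 4)*(b + 1)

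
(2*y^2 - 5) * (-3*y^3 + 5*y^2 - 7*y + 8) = -6*y^5 + 10*y^4 + y^3 - 9*y^2 + 35*y - 40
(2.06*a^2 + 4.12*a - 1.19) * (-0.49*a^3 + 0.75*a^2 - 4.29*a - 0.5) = -1.0094*a^5 - 0.4738*a^4 - 5.1643*a^3 - 19.5973*a^2 + 3.0451*a + 0.595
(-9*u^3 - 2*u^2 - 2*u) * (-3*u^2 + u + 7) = 27*u^5 - 3*u^4 - 59*u^3 - 16*u^2 - 14*u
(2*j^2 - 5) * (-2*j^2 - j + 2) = -4*j^4 - 2*j^3 + 14*j^2 + 5*j - 10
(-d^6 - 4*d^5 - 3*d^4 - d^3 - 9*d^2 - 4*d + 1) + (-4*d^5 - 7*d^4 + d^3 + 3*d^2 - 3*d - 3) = -d^6 - 8*d^5 - 10*d^4 - 6*d^2 - 7*d - 2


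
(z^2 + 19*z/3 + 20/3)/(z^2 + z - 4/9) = 3*(z + 5)/(3*z - 1)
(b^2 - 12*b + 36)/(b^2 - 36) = (b - 6)/(b + 6)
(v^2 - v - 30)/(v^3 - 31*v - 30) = 1/(v + 1)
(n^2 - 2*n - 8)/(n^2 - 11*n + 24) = (n^2 - 2*n - 8)/(n^2 - 11*n + 24)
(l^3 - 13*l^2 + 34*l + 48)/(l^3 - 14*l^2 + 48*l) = (l + 1)/l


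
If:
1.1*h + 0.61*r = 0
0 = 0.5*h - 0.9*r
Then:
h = 0.00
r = 0.00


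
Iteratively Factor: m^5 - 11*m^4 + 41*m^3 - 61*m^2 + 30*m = (m - 1)*(m^4 - 10*m^3 + 31*m^2 - 30*m) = (m - 2)*(m - 1)*(m^3 - 8*m^2 + 15*m) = (m - 5)*(m - 2)*(m - 1)*(m^2 - 3*m) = (m - 5)*(m - 3)*(m - 2)*(m - 1)*(m)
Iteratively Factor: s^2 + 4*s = (s)*(s + 4)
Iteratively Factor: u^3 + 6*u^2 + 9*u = (u + 3)*(u^2 + 3*u) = u*(u + 3)*(u + 3)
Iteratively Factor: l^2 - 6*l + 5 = (l - 1)*(l - 5)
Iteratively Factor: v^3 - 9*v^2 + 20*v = (v - 4)*(v^2 - 5*v) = v*(v - 4)*(v - 5)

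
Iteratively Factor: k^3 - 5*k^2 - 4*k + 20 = (k - 5)*(k^2 - 4) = (k - 5)*(k - 2)*(k + 2)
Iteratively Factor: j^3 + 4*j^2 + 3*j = (j + 3)*(j^2 + j) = (j + 1)*(j + 3)*(j)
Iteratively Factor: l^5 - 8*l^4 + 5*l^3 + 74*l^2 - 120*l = (l - 5)*(l^4 - 3*l^3 - 10*l^2 + 24*l) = l*(l - 5)*(l^3 - 3*l^2 - 10*l + 24) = l*(l - 5)*(l - 4)*(l^2 + l - 6) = l*(l - 5)*(l - 4)*(l - 2)*(l + 3)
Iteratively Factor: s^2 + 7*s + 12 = (s + 4)*(s + 3)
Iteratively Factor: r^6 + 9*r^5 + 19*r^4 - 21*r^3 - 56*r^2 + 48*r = (r)*(r^5 + 9*r^4 + 19*r^3 - 21*r^2 - 56*r + 48) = r*(r - 1)*(r^4 + 10*r^3 + 29*r^2 + 8*r - 48) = r*(r - 1)^2*(r^3 + 11*r^2 + 40*r + 48) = r*(r - 1)^2*(r + 4)*(r^2 + 7*r + 12) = r*(r - 1)^2*(r + 3)*(r + 4)*(r + 4)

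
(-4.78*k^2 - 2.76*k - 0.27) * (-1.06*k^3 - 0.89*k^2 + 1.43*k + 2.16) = 5.0668*k^5 + 7.1798*k^4 - 4.0928*k^3 - 14.0313*k^2 - 6.3477*k - 0.5832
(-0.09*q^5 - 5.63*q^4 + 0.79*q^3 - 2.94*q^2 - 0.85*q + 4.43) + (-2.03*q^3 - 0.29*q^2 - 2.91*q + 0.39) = -0.09*q^5 - 5.63*q^4 - 1.24*q^3 - 3.23*q^2 - 3.76*q + 4.82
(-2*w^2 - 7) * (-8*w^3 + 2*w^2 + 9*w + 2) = 16*w^5 - 4*w^4 + 38*w^3 - 18*w^2 - 63*w - 14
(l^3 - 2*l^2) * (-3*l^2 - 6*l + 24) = -3*l^5 + 36*l^3 - 48*l^2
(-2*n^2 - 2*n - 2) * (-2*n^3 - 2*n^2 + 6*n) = 4*n^5 + 8*n^4 - 4*n^3 - 8*n^2 - 12*n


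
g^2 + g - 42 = (g - 6)*(g + 7)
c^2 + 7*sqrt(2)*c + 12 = (c + sqrt(2))*(c + 6*sqrt(2))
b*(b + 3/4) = b^2 + 3*b/4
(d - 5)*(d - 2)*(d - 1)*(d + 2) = d^4 - 6*d^3 + d^2 + 24*d - 20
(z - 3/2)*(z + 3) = z^2 + 3*z/2 - 9/2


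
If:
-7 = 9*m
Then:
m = -7/9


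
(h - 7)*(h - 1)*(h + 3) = h^3 - 5*h^2 - 17*h + 21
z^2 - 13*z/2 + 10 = (z - 4)*(z - 5/2)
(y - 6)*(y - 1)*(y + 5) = y^3 - 2*y^2 - 29*y + 30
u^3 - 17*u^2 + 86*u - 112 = (u - 8)*(u - 7)*(u - 2)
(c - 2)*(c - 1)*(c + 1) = c^3 - 2*c^2 - c + 2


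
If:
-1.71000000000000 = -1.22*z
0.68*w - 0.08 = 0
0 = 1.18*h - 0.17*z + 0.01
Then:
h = 0.19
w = 0.12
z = 1.40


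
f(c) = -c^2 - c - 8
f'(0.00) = -1.00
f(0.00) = -8.00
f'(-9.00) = 17.00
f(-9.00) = -80.00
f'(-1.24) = 1.48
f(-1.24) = -8.30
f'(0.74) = -2.48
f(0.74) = -9.29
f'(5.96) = -12.92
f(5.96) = -49.48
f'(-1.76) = 2.52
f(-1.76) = -9.34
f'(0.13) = -1.26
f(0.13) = -8.15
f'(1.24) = -3.48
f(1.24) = -10.78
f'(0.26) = -1.52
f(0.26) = -8.33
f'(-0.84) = 0.68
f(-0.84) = -7.87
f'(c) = -2*c - 1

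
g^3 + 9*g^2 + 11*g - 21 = (g - 1)*(g + 3)*(g + 7)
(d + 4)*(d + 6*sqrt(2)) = d^2 + 4*d + 6*sqrt(2)*d + 24*sqrt(2)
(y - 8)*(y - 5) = y^2 - 13*y + 40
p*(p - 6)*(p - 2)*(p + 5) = p^4 - 3*p^3 - 28*p^2 + 60*p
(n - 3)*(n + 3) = n^2 - 9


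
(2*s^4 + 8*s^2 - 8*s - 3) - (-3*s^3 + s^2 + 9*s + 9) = 2*s^4 + 3*s^3 + 7*s^2 - 17*s - 12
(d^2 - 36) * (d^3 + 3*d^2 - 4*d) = d^5 + 3*d^4 - 40*d^3 - 108*d^2 + 144*d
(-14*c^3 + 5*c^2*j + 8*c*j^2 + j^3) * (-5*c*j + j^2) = 70*c^4*j - 39*c^3*j^2 - 35*c^2*j^3 + 3*c*j^4 + j^5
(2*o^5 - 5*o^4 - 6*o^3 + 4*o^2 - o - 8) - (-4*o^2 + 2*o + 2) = 2*o^5 - 5*o^4 - 6*o^3 + 8*o^2 - 3*o - 10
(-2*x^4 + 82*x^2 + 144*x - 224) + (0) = -2*x^4 + 82*x^2 + 144*x - 224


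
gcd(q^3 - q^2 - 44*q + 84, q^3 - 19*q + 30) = q - 2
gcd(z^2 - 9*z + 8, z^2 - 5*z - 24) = z - 8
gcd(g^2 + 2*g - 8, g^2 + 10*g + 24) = g + 4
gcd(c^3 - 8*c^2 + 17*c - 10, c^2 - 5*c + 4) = c - 1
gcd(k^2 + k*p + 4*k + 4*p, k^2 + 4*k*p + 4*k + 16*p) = k + 4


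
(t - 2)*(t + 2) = t^2 - 4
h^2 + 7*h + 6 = (h + 1)*(h + 6)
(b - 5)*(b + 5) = b^2 - 25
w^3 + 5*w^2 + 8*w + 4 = (w + 1)*(w + 2)^2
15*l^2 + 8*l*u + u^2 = (3*l + u)*(5*l + u)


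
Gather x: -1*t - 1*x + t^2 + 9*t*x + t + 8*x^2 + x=t^2 + 9*t*x + 8*x^2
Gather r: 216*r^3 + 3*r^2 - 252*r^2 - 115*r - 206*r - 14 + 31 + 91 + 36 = 216*r^3 - 249*r^2 - 321*r + 144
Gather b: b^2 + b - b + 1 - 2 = b^2 - 1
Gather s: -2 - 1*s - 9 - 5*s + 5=-6*s - 6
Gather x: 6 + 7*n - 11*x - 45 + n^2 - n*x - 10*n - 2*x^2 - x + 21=n^2 - 3*n - 2*x^2 + x*(-n - 12) - 18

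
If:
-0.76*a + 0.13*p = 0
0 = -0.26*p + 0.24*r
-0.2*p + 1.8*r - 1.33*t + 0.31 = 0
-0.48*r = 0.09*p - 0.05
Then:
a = 0.01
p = 0.08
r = 0.09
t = 0.34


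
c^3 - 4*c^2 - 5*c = c*(c - 5)*(c + 1)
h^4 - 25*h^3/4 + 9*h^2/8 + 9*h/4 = h*(h - 6)*(h - 3/4)*(h + 1/2)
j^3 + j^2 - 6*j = j*(j - 2)*(j + 3)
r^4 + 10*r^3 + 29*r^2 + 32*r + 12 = (r + 1)^2*(r + 2)*(r + 6)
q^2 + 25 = (q - 5*I)*(q + 5*I)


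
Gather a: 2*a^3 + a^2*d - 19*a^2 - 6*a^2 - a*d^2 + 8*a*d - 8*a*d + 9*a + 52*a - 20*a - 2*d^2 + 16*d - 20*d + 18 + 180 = 2*a^3 + a^2*(d - 25) + a*(41 - d^2) - 2*d^2 - 4*d + 198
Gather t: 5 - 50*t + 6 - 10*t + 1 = 12 - 60*t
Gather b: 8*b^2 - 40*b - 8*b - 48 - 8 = 8*b^2 - 48*b - 56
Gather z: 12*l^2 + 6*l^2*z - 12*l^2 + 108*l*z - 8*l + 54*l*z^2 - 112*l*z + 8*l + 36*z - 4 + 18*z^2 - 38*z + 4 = z^2*(54*l + 18) + z*(6*l^2 - 4*l - 2)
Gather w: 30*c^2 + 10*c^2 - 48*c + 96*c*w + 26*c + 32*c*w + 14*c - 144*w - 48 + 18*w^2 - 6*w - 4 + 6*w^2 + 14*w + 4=40*c^2 - 8*c + 24*w^2 + w*(128*c - 136) - 48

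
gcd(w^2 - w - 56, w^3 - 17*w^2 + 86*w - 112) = w - 8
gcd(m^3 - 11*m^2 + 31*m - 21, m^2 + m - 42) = 1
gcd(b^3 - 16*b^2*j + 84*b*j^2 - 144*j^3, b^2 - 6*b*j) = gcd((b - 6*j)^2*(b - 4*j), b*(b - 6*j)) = b - 6*j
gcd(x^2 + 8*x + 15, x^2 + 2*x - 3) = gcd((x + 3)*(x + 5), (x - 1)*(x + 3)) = x + 3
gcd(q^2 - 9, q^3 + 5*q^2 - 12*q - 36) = q - 3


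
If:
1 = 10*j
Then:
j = 1/10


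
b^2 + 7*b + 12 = (b + 3)*(b + 4)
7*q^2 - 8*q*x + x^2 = (-7*q + x)*(-q + x)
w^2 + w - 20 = (w - 4)*(w + 5)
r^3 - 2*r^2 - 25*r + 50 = (r - 5)*(r - 2)*(r + 5)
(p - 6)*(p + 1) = p^2 - 5*p - 6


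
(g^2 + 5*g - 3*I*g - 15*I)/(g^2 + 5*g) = (g - 3*I)/g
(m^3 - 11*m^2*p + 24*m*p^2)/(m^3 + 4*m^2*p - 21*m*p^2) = (m - 8*p)/(m + 7*p)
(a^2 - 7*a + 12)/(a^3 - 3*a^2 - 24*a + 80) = (a - 3)/(a^2 + a - 20)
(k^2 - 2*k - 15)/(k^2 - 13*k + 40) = (k + 3)/(k - 8)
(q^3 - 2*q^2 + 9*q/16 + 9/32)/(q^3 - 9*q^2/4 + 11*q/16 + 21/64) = 2*(2*q - 3)/(4*q - 7)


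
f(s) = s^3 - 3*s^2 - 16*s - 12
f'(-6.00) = 128.00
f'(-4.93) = 86.49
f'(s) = 3*s^2 - 6*s - 16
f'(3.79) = 4.35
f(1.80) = -44.69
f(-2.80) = -12.67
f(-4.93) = -125.86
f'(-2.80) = 24.32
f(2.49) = -55.00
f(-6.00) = -240.00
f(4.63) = -51.14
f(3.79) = -61.29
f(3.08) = -60.52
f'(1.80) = -17.08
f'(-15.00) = 749.00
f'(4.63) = 20.53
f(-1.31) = 1.56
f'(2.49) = -12.34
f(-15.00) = -3822.00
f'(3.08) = -6.02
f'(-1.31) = -2.99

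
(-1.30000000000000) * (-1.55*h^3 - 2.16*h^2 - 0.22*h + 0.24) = 2.015*h^3 + 2.808*h^2 + 0.286*h - 0.312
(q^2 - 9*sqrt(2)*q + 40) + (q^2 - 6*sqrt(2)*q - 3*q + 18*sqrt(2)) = 2*q^2 - 15*sqrt(2)*q - 3*q + 18*sqrt(2) + 40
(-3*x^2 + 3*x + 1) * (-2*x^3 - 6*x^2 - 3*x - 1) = 6*x^5 + 12*x^4 - 11*x^3 - 12*x^2 - 6*x - 1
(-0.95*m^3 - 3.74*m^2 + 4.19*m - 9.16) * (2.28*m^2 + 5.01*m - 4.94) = -2.166*m^5 - 13.2867*m^4 - 4.4912*m^3 + 18.5827*m^2 - 66.5902*m + 45.2504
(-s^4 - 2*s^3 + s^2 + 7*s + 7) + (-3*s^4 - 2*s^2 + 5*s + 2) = -4*s^4 - 2*s^3 - s^2 + 12*s + 9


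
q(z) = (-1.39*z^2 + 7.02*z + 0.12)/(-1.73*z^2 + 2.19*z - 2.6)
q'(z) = (7.02 - 2.78*z)/(-1.73*z^2 + 2.19*z - 2.6) + (3.46*z - 2.19)*(-1.39*z^2 + 7.02*z + 0.12)/(-1.73*z^2 + 2.19*z - 2.6)^2 = (9.1005*z^2 + 7.6432*z - 18.5148)/(2.9929*z^4 - 7.5774*z^3 + 13.7921*z^2 - 11.388*z + 6.76)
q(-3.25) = 1.34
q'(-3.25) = 0.07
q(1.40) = -2.47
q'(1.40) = 1.17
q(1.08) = -2.70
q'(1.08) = 0.07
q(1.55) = -2.28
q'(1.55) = 1.34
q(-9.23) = 1.08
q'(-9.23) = 0.02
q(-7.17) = 1.13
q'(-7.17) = 0.03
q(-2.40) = 1.39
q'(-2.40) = 0.05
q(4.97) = -0.02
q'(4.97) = 0.21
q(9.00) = 0.40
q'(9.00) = 0.05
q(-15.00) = 0.98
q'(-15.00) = 0.01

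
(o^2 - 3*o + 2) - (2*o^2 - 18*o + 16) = -o^2 + 15*o - 14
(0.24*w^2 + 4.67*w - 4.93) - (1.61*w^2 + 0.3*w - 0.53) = -1.37*w^2 + 4.37*w - 4.4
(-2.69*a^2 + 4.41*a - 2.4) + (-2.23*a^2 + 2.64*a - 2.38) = -4.92*a^2 + 7.05*a - 4.78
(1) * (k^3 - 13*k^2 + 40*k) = k^3 - 13*k^2 + 40*k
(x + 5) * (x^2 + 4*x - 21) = x^3 + 9*x^2 - x - 105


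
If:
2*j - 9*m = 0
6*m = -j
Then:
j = 0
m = 0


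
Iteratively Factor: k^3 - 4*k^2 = (k)*(k^2 - 4*k) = k*(k - 4)*(k)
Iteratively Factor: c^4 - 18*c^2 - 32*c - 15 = (c + 1)*(c^3 - c^2 - 17*c - 15) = (c - 5)*(c + 1)*(c^2 + 4*c + 3) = (c - 5)*(c + 1)*(c + 3)*(c + 1)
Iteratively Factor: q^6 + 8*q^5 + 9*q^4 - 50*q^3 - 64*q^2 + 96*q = (q - 1)*(q^5 + 9*q^4 + 18*q^3 - 32*q^2 - 96*q) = (q - 1)*(q + 3)*(q^4 + 6*q^3 - 32*q) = (q - 2)*(q - 1)*(q + 3)*(q^3 + 8*q^2 + 16*q) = (q - 2)*(q - 1)*(q + 3)*(q + 4)*(q^2 + 4*q) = q*(q - 2)*(q - 1)*(q + 3)*(q + 4)*(q + 4)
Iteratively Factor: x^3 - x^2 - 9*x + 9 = (x + 3)*(x^2 - 4*x + 3) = (x - 3)*(x + 3)*(x - 1)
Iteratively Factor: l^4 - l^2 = (l)*(l^3 - l) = l^2*(l^2 - 1) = l^2*(l - 1)*(l + 1)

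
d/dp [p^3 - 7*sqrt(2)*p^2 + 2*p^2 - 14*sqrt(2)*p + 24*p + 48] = 3*p^2 - 14*sqrt(2)*p + 4*p - 14*sqrt(2) + 24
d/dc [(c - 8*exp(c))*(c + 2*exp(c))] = -6*c*exp(c) + 2*c - 32*exp(2*c) - 6*exp(c)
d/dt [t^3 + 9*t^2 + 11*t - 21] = 3*t^2 + 18*t + 11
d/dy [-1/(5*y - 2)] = 5/(5*y - 2)^2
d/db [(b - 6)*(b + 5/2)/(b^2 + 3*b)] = (13*b^2 + 60*b + 90)/(2*b^2*(b^2 + 6*b + 9))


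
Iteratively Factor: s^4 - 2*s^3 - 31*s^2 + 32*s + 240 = (s + 4)*(s^3 - 6*s^2 - 7*s + 60) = (s - 5)*(s + 4)*(s^2 - s - 12) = (s - 5)*(s - 4)*(s + 4)*(s + 3)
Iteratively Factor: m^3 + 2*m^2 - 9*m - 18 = (m + 3)*(m^2 - m - 6) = (m - 3)*(m + 3)*(m + 2)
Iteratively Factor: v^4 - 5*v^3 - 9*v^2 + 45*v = (v - 5)*(v^3 - 9*v) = v*(v - 5)*(v^2 - 9) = v*(v - 5)*(v + 3)*(v - 3)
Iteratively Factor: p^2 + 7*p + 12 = (p + 3)*(p + 4)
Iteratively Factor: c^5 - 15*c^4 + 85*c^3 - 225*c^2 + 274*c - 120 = (c - 5)*(c^4 - 10*c^3 + 35*c^2 - 50*c + 24) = (c - 5)*(c - 1)*(c^3 - 9*c^2 + 26*c - 24) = (c - 5)*(c - 3)*(c - 1)*(c^2 - 6*c + 8) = (c - 5)*(c - 3)*(c - 2)*(c - 1)*(c - 4)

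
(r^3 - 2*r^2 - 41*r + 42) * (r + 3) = r^4 + r^3 - 47*r^2 - 81*r + 126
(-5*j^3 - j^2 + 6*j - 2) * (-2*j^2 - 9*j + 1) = 10*j^5 + 47*j^4 - 8*j^3 - 51*j^2 + 24*j - 2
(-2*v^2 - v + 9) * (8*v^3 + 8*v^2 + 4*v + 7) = -16*v^5 - 24*v^4 + 56*v^3 + 54*v^2 + 29*v + 63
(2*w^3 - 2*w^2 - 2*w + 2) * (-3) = -6*w^3 + 6*w^2 + 6*w - 6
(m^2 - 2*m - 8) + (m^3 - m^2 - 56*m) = m^3 - 58*m - 8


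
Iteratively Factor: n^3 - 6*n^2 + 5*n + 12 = (n + 1)*(n^2 - 7*n + 12) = (n - 4)*(n + 1)*(n - 3)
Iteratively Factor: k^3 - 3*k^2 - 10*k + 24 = (k + 3)*(k^2 - 6*k + 8) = (k - 2)*(k + 3)*(k - 4)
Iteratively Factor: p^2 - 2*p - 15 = (p + 3)*(p - 5)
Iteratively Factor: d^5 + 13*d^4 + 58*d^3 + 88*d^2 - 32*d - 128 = (d + 2)*(d^4 + 11*d^3 + 36*d^2 + 16*d - 64) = (d + 2)*(d + 4)*(d^3 + 7*d^2 + 8*d - 16) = (d + 2)*(d + 4)^2*(d^2 + 3*d - 4) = (d + 2)*(d + 4)^3*(d - 1)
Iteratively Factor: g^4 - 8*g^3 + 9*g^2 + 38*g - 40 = (g + 2)*(g^3 - 10*g^2 + 29*g - 20) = (g - 4)*(g + 2)*(g^2 - 6*g + 5) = (g - 4)*(g - 1)*(g + 2)*(g - 5)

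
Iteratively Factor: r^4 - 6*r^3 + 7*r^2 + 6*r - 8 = (r + 1)*(r^3 - 7*r^2 + 14*r - 8) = (r - 1)*(r + 1)*(r^2 - 6*r + 8) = (r - 4)*(r - 1)*(r + 1)*(r - 2)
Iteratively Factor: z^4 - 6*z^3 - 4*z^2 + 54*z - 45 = (z + 3)*(z^3 - 9*z^2 + 23*z - 15) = (z - 1)*(z + 3)*(z^2 - 8*z + 15) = (z - 5)*(z - 1)*(z + 3)*(z - 3)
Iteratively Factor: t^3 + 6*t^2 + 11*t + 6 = (t + 2)*(t^2 + 4*t + 3) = (t + 2)*(t + 3)*(t + 1)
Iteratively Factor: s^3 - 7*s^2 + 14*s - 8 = (s - 1)*(s^2 - 6*s + 8) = (s - 2)*(s - 1)*(s - 4)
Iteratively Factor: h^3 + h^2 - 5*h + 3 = (h - 1)*(h^2 + 2*h - 3) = (h - 1)*(h + 3)*(h - 1)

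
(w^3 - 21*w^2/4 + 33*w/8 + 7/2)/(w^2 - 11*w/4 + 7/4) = (w^2 - 7*w/2 - 2)/(w - 1)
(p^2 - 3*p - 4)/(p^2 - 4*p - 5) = (p - 4)/(p - 5)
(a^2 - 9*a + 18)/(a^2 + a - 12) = (a - 6)/(a + 4)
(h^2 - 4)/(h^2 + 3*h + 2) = (h - 2)/(h + 1)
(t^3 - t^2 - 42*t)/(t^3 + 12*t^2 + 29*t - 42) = t*(t - 7)/(t^2 + 6*t - 7)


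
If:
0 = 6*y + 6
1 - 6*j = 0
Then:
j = 1/6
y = -1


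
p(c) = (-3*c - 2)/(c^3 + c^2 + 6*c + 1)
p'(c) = (-3*c - 2)*(-3*c^2 - 2*c - 6)/(c^3 + c^2 + 6*c + 1)^2 - 3/(c^3 + c^2 + 6*c + 1)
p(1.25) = -0.48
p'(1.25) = 0.28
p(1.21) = -0.49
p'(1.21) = 0.28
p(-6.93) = -0.06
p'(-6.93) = -0.01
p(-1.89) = -0.27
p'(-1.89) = -0.04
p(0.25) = -1.07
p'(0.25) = 1.60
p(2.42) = -0.26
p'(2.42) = 0.12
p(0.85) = -0.61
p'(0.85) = 0.41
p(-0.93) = -0.17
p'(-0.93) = 0.40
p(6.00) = -0.07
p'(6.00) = 0.02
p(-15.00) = -0.01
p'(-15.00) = 0.00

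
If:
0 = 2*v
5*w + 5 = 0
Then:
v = 0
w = -1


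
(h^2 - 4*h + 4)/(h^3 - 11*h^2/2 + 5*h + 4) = 2*(h - 2)/(2*h^2 - 7*h - 4)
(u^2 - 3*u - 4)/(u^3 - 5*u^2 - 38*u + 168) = (u + 1)/(u^2 - u - 42)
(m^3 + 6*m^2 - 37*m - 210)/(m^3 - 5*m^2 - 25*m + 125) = (m^2 + m - 42)/(m^2 - 10*m + 25)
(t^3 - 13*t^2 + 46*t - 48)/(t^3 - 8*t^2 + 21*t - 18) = (t - 8)/(t - 3)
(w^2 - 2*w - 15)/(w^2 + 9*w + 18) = (w - 5)/(w + 6)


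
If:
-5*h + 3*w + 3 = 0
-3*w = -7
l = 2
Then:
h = 2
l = 2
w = 7/3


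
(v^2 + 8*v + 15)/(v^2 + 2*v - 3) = (v + 5)/(v - 1)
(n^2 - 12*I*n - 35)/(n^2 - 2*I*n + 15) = (n - 7*I)/(n + 3*I)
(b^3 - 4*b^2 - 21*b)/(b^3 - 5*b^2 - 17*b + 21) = b/(b - 1)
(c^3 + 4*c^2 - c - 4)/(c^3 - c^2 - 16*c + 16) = (c + 1)/(c - 4)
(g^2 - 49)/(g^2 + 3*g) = (g^2 - 49)/(g*(g + 3))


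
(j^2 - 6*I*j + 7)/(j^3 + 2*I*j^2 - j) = (j - 7*I)/(j*(j + I))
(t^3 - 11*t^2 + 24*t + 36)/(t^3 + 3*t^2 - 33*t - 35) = (t^2 - 12*t + 36)/(t^2 + 2*t - 35)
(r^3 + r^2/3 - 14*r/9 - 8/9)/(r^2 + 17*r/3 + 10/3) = (3*r^2 - r - 4)/(3*(r + 5))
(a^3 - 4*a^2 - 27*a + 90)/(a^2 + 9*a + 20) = (a^2 - 9*a + 18)/(a + 4)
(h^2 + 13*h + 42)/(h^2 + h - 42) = (h + 6)/(h - 6)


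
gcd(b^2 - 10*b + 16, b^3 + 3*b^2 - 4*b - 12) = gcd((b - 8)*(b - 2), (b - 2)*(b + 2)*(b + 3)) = b - 2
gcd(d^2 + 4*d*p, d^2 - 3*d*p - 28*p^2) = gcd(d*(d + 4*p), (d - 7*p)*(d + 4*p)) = d + 4*p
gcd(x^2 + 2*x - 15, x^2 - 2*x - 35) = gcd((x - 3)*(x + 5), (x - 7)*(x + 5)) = x + 5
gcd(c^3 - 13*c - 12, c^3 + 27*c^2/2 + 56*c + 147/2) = c + 3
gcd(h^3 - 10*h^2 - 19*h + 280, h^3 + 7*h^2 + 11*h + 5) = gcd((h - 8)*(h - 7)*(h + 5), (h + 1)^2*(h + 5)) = h + 5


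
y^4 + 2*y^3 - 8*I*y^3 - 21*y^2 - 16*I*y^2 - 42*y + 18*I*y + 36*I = (y + 2)*(y - 3*I)^2*(y - 2*I)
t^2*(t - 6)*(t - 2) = t^4 - 8*t^3 + 12*t^2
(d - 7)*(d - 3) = d^2 - 10*d + 21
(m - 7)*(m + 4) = m^2 - 3*m - 28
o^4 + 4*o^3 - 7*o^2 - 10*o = o*(o - 2)*(o + 1)*(o + 5)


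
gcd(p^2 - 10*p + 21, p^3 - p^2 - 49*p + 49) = p - 7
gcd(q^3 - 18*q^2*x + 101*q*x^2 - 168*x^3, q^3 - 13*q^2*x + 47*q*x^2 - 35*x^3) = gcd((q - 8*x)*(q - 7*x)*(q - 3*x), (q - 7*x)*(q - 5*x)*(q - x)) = -q + 7*x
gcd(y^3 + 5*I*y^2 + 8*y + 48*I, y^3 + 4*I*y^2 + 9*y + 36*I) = y^2 + I*y + 12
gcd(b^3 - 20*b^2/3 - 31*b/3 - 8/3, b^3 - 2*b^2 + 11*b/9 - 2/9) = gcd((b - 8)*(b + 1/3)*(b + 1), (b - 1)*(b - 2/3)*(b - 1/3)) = 1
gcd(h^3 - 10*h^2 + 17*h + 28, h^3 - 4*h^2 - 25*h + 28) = h - 7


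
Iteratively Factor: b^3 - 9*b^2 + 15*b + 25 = (b + 1)*(b^2 - 10*b + 25) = (b - 5)*(b + 1)*(b - 5)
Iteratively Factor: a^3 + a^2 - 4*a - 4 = (a + 2)*(a^2 - a - 2) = (a + 1)*(a + 2)*(a - 2)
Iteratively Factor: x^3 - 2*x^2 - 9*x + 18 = (x - 2)*(x^2 - 9) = (x - 2)*(x + 3)*(x - 3)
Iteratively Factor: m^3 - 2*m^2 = (m)*(m^2 - 2*m) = m^2*(m - 2)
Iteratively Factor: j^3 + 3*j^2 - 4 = (j - 1)*(j^2 + 4*j + 4) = (j - 1)*(j + 2)*(j + 2)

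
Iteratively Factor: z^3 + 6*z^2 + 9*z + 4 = (z + 1)*(z^2 + 5*z + 4) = (z + 1)^2*(z + 4)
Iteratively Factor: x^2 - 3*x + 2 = (x - 2)*(x - 1)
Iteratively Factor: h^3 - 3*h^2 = (h)*(h^2 - 3*h) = h^2*(h - 3)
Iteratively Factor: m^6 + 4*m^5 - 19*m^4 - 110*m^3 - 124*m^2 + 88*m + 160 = (m + 4)*(m^5 - 19*m^3 - 34*m^2 + 12*m + 40) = (m + 2)*(m + 4)*(m^4 - 2*m^3 - 15*m^2 - 4*m + 20) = (m + 2)^2*(m + 4)*(m^3 - 4*m^2 - 7*m + 10) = (m - 5)*(m + 2)^2*(m + 4)*(m^2 + m - 2) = (m - 5)*(m + 2)^3*(m + 4)*(m - 1)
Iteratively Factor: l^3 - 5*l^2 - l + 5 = (l + 1)*(l^2 - 6*l + 5) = (l - 1)*(l + 1)*(l - 5)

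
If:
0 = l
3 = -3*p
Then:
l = 0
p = -1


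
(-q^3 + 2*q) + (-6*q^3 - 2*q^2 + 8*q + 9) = -7*q^3 - 2*q^2 + 10*q + 9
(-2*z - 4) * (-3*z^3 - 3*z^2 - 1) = 6*z^4 + 18*z^3 + 12*z^2 + 2*z + 4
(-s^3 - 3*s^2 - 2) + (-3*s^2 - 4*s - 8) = -s^3 - 6*s^2 - 4*s - 10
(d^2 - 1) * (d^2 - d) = d^4 - d^3 - d^2 + d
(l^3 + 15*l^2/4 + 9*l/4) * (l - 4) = l^4 - l^3/4 - 51*l^2/4 - 9*l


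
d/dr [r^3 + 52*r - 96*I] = 3*r^2 + 52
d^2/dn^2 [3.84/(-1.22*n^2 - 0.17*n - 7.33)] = (11.430912*n^2 + 1.592832*n - 3.84*(2.44*n + 0.17)*(4.88*n + 0.34) + 68.679168)/(1.22*n^2 + 0.17*n + 7.33)^3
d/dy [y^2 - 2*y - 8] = 2*y - 2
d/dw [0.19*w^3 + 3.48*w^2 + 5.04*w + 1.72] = 0.57*w^2 + 6.96*w + 5.04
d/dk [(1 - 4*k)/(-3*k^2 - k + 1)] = (12*k^2 + 4*k - (4*k - 1)*(6*k + 1) - 4)/(3*k^2 + k - 1)^2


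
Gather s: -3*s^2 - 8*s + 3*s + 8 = -3*s^2 - 5*s + 8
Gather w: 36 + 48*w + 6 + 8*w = 56*w + 42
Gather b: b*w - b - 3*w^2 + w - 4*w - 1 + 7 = b*(w - 1) - 3*w^2 - 3*w + 6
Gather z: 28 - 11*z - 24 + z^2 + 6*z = z^2 - 5*z + 4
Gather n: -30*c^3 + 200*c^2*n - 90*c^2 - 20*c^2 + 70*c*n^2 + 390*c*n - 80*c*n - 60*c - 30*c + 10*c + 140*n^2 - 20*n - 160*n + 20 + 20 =-30*c^3 - 110*c^2 - 80*c + n^2*(70*c + 140) + n*(200*c^2 + 310*c - 180) + 40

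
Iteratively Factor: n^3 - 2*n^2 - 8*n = (n + 2)*(n^2 - 4*n) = n*(n + 2)*(n - 4)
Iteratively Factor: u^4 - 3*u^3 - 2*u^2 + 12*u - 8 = (u - 1)*(u^3 - 2*u^2 - 4*u + 8) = (u - 1)*(u + 2)*(u^2 - 4*u + 4) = (u - 2)*(u - 1)*(u + 2)*(u - 2)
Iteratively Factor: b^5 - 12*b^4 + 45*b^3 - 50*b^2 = (b)*(b^4 - 12*b^3 + 45*b^2 - 50*b) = b*(b - 5)*(b^3 - 7*b^2 + 10*b) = b*(b - 5)*(b - 2)*(b^2 - 5*b) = b^2*(b - 5)*(b - 2)*(b - 5)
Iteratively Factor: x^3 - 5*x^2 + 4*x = (x - 1)*(x^2 - 4*x) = x*(x - 1)*(x - 4)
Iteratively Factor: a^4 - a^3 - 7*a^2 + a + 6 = (a + 1)*(a^3 - 2*a^2 - 5*a + 6) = (a - 1)*(a + 1)*(a^2 - a - 6) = (a - 1)*(a + 1)*(a + 2)*(a - 3)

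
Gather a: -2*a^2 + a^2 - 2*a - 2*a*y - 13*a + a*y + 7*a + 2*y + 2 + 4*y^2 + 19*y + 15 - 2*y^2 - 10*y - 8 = -a^2 + a*(-y - 8) + 2*y^2 + 11*y + 9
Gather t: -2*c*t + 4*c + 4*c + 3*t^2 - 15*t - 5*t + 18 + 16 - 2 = 8*c + 3*t^2 + t*(-2*c - 20) + 32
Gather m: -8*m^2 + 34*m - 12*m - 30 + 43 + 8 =-8*m^2 + 22*m + 21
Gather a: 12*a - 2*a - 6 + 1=10*a - 5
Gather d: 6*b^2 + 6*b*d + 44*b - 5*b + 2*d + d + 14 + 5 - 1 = 6*b^2 + 39*b + d*(6*b + 3) + 18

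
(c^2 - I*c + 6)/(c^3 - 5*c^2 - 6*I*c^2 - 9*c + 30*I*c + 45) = (c + 2*I)/(c^2 - c*(5 + 3*I) + 15*I)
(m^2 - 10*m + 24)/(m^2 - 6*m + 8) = (m - 6)/(m - 2)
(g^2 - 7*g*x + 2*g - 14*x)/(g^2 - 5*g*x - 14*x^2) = (g + 2)/(g + 2*x)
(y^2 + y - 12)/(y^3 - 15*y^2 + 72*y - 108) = (y + 4)/(y^2 - 12*y + 36)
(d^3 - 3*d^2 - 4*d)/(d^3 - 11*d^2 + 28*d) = (d + 1)/(d - 7)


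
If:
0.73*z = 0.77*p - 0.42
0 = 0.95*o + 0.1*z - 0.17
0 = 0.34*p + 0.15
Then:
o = 0.29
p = -0.44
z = -1.04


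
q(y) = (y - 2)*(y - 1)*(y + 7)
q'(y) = (y - 2)*(y - 1) + (y - 2)*(y + 7) + (y - 1)*(y + 7) = 3*y^2 + 8*y - 19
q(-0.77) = 30.55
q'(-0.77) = -23.38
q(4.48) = 99.08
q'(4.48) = 77.05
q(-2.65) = 73.83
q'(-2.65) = -19.13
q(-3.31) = 84.45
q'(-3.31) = -12.61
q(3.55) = 41.70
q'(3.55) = 47.21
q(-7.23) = -17.47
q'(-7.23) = 79.98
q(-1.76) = 54.38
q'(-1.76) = -23.79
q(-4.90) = 85.49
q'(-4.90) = 13.83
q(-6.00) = 56.00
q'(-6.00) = 41.00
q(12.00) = 2090.00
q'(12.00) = 509.00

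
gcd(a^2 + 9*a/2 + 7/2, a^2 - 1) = a + 1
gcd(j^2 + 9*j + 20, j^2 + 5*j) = j + 5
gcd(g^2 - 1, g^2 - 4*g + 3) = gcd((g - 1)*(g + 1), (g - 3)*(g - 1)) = g - 1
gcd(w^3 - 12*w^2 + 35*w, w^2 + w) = w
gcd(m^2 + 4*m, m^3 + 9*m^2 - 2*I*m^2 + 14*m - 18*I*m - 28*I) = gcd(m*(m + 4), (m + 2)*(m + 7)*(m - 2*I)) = 1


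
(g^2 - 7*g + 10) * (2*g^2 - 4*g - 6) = 2*g^4 - 18*g^3 + 42*g^2 + 2*g - 60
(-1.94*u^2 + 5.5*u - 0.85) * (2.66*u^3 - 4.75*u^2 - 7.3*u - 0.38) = -5.1604*u^5 + 23.845*u^4 - 14.224*u^3 - 35.3753*u^2 + 4.115*u + 0.323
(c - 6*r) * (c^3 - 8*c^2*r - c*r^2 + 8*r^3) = c^4 - 14*c^3*r + 47*c^2*r^2 + 14*c*r^3 - 48*r^4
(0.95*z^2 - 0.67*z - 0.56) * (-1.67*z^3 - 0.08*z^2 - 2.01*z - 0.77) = -1.5865*z^5 + 1.0429*z^4 - 0.9207*z^3 + 0.66*z^2 + 1.6415*z + 0.4312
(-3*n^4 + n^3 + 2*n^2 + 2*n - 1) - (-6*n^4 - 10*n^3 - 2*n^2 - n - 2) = 3*n^4 + 11*n^3 + 4*n^2 + 3*n + 1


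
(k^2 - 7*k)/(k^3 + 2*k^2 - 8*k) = (k - 7)/(k^2 + 2*k - 8)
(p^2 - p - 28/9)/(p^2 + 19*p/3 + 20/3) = (p - 7/3)/(p + 5)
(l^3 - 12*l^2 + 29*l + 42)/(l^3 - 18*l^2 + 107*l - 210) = (l + 1)/(l - 5)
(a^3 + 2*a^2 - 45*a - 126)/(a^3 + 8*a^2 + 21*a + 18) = (a^2 - a - 42)/(a^2 + 5*a + 6)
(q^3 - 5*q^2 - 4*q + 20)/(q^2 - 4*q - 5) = (q^2 - 4)/(q + 1)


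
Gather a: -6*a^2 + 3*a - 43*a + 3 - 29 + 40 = -6*a^2 - 40*a + 14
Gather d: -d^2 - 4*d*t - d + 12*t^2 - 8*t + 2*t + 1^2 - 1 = -d^2 + d*(-4*t - 1) + 12*t^2 - 6*t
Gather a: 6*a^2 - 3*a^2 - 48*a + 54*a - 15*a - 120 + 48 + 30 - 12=3*a^2 - 9*a - 54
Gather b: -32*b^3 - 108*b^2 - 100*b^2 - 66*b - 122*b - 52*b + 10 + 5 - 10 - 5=-32*b^3 - 208*b^2 - 240*b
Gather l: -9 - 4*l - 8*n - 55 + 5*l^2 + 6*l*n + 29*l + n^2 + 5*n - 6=5*l^2 + l*(6*n + 25) + n^2 - 3*n - 70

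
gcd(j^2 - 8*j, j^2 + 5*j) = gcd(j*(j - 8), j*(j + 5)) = j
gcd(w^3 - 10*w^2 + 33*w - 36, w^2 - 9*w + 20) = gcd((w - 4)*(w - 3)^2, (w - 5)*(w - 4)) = w - 4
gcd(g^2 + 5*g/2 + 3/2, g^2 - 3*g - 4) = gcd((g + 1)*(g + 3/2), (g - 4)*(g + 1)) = g + 1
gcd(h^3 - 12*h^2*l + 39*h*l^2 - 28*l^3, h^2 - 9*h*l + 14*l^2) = h - 7*l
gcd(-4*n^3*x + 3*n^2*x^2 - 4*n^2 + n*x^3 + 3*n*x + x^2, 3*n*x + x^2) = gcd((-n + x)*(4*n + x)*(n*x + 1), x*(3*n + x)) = 1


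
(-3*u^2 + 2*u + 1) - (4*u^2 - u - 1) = -7*u^2 + 3*u + 2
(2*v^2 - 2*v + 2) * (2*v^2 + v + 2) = 4*v^4 - 2*v^3 + 6*v^2 - 2*v + 4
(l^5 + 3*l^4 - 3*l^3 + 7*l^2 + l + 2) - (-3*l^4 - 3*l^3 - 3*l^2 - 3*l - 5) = l^5 + 6*l^4 + 10*l^2 + 4*l + 7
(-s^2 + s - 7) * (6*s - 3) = -6*s^3 + 9*s^2 - 45*s + 21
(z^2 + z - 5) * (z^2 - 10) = z^4 + z^3 - 15*z^2 - 10*z + 50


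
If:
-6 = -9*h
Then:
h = 2/3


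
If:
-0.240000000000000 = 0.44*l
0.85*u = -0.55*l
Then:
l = -0.55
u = 0.35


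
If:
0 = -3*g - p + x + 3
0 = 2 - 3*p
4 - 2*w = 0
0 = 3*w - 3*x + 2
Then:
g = 5/3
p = 2/3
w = 2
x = 8/3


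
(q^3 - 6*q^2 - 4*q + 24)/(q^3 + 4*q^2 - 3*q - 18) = (q^2 - 4*q - 12)/(q^2 + 6*q + 9)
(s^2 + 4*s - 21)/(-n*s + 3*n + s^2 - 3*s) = (s + 7)/(-n + s)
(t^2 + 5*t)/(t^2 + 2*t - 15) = t/(t - 3)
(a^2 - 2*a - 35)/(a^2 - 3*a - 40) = (a - 7)/(a - 8)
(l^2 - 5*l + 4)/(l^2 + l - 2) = (l - 4)/(l + 2)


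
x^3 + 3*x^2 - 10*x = x*(x - 2)*(x + 5)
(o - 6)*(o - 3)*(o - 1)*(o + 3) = o^4 - 7*o^3 - 3*o^2 + 63*o - 54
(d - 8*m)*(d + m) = d^2 - 7*d*m - 8*m^2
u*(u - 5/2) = u^2 - 5*u/2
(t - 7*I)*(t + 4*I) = t^2 - 3*I*t + 28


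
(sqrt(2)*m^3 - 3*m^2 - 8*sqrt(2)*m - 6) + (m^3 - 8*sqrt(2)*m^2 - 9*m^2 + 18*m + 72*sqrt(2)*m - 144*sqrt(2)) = m^3 + sqrt(2)*m^3 - 12*m^2 - 8*sqrt(2)*m^2 + 18*m + 64*sqrt(2)*m - 144*sqrt(2) - 6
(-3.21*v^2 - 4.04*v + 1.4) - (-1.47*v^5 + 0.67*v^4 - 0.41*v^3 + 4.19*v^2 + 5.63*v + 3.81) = 1.47*v^5 - 0.67*v^4 + 0.41*v^3 - 7.4*v^2 - 9.67*v - 2.41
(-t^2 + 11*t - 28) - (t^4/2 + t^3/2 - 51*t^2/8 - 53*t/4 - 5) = -t^4/2 - t^3/2 + 43*t^2/8 + 97*t/4 - 23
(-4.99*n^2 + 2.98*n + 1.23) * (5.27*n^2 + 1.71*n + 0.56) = -26.2973*n^4 + 7.1717*n^3 + 8.7835*n^2 + 3.7721*n + 0.6888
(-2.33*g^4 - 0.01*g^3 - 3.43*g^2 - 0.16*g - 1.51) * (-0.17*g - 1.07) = 0.3961*g^5 + 2.4948*g^4 + 0.5938*g^3 + 3.6973*g^2 + 0.4279*g + 1.6157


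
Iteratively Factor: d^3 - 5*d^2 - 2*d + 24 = (d - 4)*(d^2 - d - 6) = (d - 4)*(d + 2)*(d - 3)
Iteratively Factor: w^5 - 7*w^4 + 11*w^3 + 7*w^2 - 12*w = (w + 1)*(w^4 - 8*w^3 + 19*w^2 - 12*w) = (w - 1)*(w + 1)*(w^3 - 7*w^2 + 12*w) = (w - 3)*(w - 1)*(w + 1)*(w^2 - 4*w) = (w - 4)*(w - 3)*(w - 1)*(w + 1)*(w)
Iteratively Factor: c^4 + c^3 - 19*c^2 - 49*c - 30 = (c + 3)*(c^3 - 2*c^2 - 13*c - 10) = (c + 2)*(c + 3)*(c^2 - 4*c - 5) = (c + 1)*(c + 2)*(c + 3)*(c - 5)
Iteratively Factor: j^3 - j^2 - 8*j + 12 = (j + 3)*(j^2 - 4*j + 4) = (j - 2)*(j + 3)*(j - 2)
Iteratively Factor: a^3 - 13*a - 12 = (a + 1)*(a^2 - a - 12) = (a + 1)*(a + 3)*(a - 4)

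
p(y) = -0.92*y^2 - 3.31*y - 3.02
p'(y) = -1.84*y - 3.31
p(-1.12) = -0.47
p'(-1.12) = -1.25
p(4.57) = -37.36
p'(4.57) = -11.72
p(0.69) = -5.74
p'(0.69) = -4.58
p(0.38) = -4.41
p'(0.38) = -4.01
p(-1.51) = -0.12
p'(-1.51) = -0.53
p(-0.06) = -2.82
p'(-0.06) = -3.20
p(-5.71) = -14.12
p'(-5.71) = 7.20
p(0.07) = -3.26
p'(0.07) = -3.44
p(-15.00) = -160.37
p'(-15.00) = 24.29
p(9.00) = -107.33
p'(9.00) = -19.87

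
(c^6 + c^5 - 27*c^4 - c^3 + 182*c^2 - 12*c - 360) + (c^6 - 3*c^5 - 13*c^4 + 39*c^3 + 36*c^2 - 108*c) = 2*c^6 - 2*c^5 - 40*c^4 + 38*c^3 + 218*c^2 - 120*c - 360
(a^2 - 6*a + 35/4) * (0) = 0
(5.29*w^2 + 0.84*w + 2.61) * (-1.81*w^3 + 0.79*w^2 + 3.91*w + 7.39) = -9.5749*w^5 + 2.6587*w^4 + 16.6234*w^3 + 44.4394*w^2 + 16.4127*w + 19.2879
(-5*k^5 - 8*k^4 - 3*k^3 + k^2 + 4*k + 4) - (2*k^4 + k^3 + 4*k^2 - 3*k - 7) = -5*k^5 - 10*k^4 - 4*k^3 - 3*k^2 + 7*k + 11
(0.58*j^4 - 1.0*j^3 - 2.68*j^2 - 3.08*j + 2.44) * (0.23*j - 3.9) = 0.1334*j^5 - 2.492*j^4 + 3.2836*j^3 + 9.7436*j^2 + 12.5732*j - 9.516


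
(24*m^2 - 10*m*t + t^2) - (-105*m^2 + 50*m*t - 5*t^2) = 129*m^2 - 60*m*t + 6*t^2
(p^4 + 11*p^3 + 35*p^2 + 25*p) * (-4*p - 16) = -4*p^5 - 60*p^4 - 316*p^3 - 660*p^2 - 400*p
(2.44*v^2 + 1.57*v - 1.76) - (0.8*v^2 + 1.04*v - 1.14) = 1.64*v^2 + 0.53*v - 0.62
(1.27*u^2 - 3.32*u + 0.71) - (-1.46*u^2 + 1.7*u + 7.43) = 2.73*u^2 - 5.02*u - 6.72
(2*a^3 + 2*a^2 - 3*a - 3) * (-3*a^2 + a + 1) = -6*a^5 - 4*a^4 + 13*a^3 + 8*a^2 - 6*a - 3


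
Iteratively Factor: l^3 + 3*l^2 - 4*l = (l - 1)*(l^2 + 4*l) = (l - 1)*(l + 4)*(l)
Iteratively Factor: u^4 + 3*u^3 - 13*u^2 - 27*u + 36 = (u + 3)*(u^3 - 13*u + 12) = (u - 3)*(u + 3)*(u^2 + 3*u - 4) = (u - 3)*(u - 1)*(u + 3)*(u + 4)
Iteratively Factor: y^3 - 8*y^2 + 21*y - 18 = (y - 3)*(y^2 - 5*y + 6) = (y - 3)*(y - 2)*(y - 3)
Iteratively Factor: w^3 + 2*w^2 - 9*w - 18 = (w + 2)*(w^2 - 9) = (w + 2)*(w + 3)*(w - 3)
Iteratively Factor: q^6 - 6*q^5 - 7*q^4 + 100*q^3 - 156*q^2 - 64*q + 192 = (q - 4)*(q^5 - 2*q^4 - 15*q^3 + 40*q^2 + 4*q - 48) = (q - 4)*(q + 1)*(q^4 - 3*q^3 - 12*q^2 + 52*q - 48) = (q - 4)*(q + 1)*(q + 4)*(q^3 - 7*q^2 + 16*q - 12) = (q - 4)*(q - 2)*(q + 1)*(q + 4)*(q^2 - 5*q + 6) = (q - 4)*(q - 2)^2*(q + 1)*(q + 4)*(q - 3)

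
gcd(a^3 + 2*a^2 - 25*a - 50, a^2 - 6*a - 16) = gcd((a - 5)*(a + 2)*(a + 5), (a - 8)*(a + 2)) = a + 2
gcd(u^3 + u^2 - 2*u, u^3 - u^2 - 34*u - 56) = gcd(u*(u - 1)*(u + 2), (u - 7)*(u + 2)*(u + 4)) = u + 2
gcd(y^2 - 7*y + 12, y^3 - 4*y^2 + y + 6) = y - 3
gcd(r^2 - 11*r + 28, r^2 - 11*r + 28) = r^2 - 11*r + 28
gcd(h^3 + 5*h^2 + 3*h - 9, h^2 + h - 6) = h + 3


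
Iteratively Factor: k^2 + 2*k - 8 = (k - 2)*(k + 4)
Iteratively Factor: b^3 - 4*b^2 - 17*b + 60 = (b - 5)*(b^2 + b - 12) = (b - 5)*(b - 3)*(b + 4)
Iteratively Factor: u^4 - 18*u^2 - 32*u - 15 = (u + 1)*(u^3 - u^2 - 17*u - 15) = (u + 1)^2*(u^2 - 2*u - 15) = (u + 1)^2*(u + 3)*(u - 5)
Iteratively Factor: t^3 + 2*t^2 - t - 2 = (t - 1)*(t^2 + 3*t + 2) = (t - 1)*(t + 1)*(t + 2)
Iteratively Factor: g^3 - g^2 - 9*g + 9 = (g + 3)*(g^2 - 4*g + 3) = (g - 3)*(g + 3)*(g - 1)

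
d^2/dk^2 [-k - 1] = 0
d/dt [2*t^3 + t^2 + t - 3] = 6*t^2 + 2*t + 1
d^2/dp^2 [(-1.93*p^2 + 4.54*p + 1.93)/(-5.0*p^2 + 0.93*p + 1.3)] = (-209.051*p^3 - 214.23*p^2 - 123.213*p - 10.927394)/(125.0*p^6 - 69.75*p^5 - 84.5265*p^4 + 35.465643*p^3 + 21.97689*p^2 - 4.7151*p - 2.197)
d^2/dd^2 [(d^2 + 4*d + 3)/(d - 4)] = 70/(d^3 - 12*d^2 + 48*d - 64)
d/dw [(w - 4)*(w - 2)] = 2*w - 6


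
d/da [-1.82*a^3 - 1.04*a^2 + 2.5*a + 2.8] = -5.46*a^2 - 2.08*a + 2.5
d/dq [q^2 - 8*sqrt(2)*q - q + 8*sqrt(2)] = 2*q - 8*sqrt(2) - 1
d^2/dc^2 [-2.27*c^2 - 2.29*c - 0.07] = -4.54000000000000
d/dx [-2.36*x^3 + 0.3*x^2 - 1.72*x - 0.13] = -7.08*x^2 + 0.6*x - 1.72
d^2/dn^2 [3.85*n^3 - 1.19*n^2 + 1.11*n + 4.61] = 23.1*n - 2.38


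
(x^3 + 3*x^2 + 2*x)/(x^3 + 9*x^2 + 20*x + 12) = x/(x + 6)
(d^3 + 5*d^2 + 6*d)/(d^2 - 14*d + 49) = d*(d^2 + 5*d + 6)/(d^2 - 14*d + 49)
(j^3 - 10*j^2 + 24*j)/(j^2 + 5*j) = (j^2 - 10*j + 24)/(j + 5)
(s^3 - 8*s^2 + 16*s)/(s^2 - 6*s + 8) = s*(s - 4)/(s - 2)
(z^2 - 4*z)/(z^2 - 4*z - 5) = z*(4 - z)/(-z^2 + 4*z + 5)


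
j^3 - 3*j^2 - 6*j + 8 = (j - 4)*(j - 1)*(j + 2)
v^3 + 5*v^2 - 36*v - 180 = (v - 6)*(v + 5)*(v + 6)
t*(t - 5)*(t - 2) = t^3 - 7*t^2 + 10*t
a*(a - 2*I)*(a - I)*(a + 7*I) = a^4 + 4*I*a^3 + 19*a^2 - 14*I*a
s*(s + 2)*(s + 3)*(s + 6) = s^4 + 11*s^3 + 36*s^2 + 36*s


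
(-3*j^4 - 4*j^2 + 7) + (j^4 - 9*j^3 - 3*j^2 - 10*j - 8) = -2*j^4 - 9*j^3 - 7*j^2 - 10*j - 1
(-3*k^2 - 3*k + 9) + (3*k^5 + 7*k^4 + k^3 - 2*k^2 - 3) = 3*k^5 + 7*k^4 + k^3 - 5*k^2 - 3*k + 6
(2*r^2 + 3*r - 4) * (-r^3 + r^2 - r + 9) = -2*r^5 - r^4 + 5*r^3 + 11*r^2 + 31*r - 36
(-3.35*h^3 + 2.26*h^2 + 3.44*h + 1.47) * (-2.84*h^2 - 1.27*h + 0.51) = 9.514*h^5 - 2.1639*h^4 - 14.3483*h^3 - 7.391*h^2 - 0.1125*h + 0.7497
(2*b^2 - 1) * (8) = 16*b^2 - 8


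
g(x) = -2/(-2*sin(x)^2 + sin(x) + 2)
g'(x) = -2*(4*sin(x)*cos(x) - cos(x))/(-2*sin(x)^2 + sin(x) + 2)^2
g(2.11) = -1.44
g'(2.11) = 1.30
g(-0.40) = -1.53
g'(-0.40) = 2.76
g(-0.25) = -1.23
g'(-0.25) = 1.45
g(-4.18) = -1.45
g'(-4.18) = 1.31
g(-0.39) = -1.50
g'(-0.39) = 2.63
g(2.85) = -0.94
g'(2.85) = 0.06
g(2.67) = -0.98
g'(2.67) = 0.35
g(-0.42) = -1.59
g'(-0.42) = 3.03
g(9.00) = -0.97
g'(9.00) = 0.28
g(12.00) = -2.25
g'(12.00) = 6.74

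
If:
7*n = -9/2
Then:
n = -9/14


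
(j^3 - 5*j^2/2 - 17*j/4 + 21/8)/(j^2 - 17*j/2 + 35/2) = (j^2 + j - 3/4)/(j - 5)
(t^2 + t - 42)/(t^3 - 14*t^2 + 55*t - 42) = (t + 7)/(t^2 - 8*t + 7)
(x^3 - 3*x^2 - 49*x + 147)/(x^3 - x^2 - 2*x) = (-x^3 + 3*x^2 + 49*x - 147)/(x*(-x^2 + x + 2))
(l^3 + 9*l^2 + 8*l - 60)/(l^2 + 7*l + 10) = (l^2 + 4*l - 12)/(l + 2)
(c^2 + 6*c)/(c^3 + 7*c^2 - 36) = c/(c^2 + c - 6)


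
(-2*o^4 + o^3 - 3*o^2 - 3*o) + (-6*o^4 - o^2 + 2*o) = -8*o^4 + o^3 - 4*o^2 - o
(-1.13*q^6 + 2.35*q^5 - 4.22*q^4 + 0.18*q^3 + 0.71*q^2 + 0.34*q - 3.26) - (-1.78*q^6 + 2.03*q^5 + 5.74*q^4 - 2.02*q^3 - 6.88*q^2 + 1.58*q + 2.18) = 0.65*q^6 + 0.32*q^5 - 9.96*q^4 + 2.2*q^3 + 7.59*q^2 - 1.24*q - 5.44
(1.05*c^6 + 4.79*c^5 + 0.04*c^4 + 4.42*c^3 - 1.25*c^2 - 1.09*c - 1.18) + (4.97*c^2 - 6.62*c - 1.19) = 1.05*c^6 + 4.79*c^5 + 0.04*c^4 + 4.42*c^3 + 3.72*c^2 - 7.71*c - 2.37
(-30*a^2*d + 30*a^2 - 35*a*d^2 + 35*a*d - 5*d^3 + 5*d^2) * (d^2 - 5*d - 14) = -30*a^2*d^3 + 180*a^2*d^2 + 270*a^2*d - 420*a^2 - 35*a*d^4 + 210*a*d^3 + 315*a*d^2 - 490*a*d - 5*d^5 + 30*d^4 + 45*d^3 - 70*d^2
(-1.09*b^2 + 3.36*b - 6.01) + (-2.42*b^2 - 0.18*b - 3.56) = -3.51*b^2 + 3.18*b - 9.57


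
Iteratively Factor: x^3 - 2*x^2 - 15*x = (x + 3)*(x^2 - 5*x) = (x - 5)*(x + 3)*(x)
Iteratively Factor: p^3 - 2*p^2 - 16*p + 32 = (p - 4)*(p^2 + 2*p - 8) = (p - 4)*(p + 4)*(p - 2)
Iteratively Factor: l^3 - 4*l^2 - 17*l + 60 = (l - 3)*(l^2 - l - 20) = (l - 3)*(l + 4)*(l - 5)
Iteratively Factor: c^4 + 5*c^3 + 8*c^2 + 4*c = (c + 2)*(c^3 + 3*c^2 + 2*c) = (c + 1)*(c + 2)*(c^2 + 2*c) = c*(c + 1)*(c + 2)*(c + 2)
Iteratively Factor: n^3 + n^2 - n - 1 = (n - 1)*(n^2 + 2*n + 1) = (n - 1)*(n + 1)*(n + 1)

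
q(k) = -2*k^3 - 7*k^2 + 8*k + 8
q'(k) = -6*k^2 - 14*k + 8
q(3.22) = -105.59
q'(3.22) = -99.29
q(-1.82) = -17.69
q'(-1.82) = 13.61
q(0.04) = 8.31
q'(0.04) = 7.43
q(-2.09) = -21.04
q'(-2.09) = 11.05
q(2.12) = -25.56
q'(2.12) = -48.65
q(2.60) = -53.67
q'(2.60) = -68.96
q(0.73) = 9.33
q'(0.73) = -5.42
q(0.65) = 9.69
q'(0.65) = -3.64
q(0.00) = 8.00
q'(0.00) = 8.00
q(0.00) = 8.00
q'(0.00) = 8.00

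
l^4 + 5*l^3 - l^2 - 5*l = l*(l - 1)*(l + 1)*(l + 5)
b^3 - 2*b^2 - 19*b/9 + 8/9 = (b - 8/3)*(b - 1/3)*(b + 1)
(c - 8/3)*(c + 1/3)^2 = c^3 - 2*c^2 - 5*c/3 - 8/27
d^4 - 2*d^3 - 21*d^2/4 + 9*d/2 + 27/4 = (d - 3)*(d - 3/2)*(d + 1)*(d + 3/2)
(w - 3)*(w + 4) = w^2 + w - 12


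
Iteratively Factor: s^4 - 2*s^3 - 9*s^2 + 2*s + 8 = (s - 1)*(s^3 - s^2 - 10*s - 8) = (s - 4)*(s - 1)*(s^2 + 3*s + 2) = (s - 4)*(s - 1)*(s + 1)*(s + 2)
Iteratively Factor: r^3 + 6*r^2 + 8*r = (r + 4)*(r^2 + 2*r) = (r + 2)*(r + 4)*(r)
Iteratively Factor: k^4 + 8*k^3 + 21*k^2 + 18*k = (k + 3)*(k^3 + 5*k^2 + 6*k) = (k + 3)^2*(k^2 + 2*k) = k*(k + 3)^2*(k + 2)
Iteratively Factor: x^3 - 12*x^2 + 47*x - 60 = (x - 3)*(x^2 - 9*x + 20) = (x - 5)*(x - 3)*(x - 4)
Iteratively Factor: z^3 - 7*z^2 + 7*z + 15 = (z - 5)*(z^2 - 2*z - 3) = (z - 5)*(z - 3)*(z + 1)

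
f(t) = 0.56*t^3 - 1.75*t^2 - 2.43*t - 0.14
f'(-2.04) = 11.70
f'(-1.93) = 10.58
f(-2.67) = -16.79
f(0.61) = -2.15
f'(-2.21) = 13.51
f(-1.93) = -5.99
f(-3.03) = -24.42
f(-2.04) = -7.22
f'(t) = 1.68*t^2 - 3.5*t - 2.43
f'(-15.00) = 428.07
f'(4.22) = 12.72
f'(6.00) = 37.05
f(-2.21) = -9.36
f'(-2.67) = 18.89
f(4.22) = 0.53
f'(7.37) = 63.03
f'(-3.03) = 23.60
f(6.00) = 43.24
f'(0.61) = -3.94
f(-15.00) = -2247.44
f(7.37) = 111.07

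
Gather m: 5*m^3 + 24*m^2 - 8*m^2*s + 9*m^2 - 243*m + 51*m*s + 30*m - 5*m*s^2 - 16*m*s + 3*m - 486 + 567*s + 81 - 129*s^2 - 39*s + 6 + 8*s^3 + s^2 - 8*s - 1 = 5*m^3 + m^2*(33 - 8*s) + m*(-5*s^2 + 35*s - 210) + 8*s^3 - 128*s^2 + 520*s - 400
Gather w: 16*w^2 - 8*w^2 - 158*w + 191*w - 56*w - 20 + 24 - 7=8*w^2 - 23*w - 3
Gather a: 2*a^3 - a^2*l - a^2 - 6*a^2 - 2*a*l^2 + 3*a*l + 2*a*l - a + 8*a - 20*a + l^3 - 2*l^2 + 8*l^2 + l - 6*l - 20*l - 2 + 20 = 2*a^3 + a^2*(-l - 7) + a*(-2*l^2 + 5*l - 13) + l^3 + 6*l^2 - 25*l + 18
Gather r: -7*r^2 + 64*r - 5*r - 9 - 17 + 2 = -7*r^2 + 59*r - 24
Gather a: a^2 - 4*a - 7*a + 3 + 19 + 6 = a^2 - 11*a + 28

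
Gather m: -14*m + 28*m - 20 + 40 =14*m + 20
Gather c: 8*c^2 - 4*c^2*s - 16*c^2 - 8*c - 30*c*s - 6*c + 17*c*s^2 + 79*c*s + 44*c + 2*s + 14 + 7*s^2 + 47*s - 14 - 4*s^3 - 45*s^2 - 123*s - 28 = c^2*(-4*s - 8) + c*(17*s^2 + 49*s + 30) - 4*s^3 - 38*s^2 - 74*s - 28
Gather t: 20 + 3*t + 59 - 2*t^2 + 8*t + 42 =-2*t^2 + 11*t + 121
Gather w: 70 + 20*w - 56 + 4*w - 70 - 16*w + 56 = 8*w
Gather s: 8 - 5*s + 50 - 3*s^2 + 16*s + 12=-3*s^2 + 11*s + 70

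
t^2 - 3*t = t*(t - 3)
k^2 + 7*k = k*(k + 7)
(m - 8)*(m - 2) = m^2 - 10*m + 16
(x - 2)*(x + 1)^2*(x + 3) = x^4 + 3*x^3 - 3*x^2 - 11*x - 6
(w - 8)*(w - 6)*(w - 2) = w^3 - 16*w^2 + 76*w - 96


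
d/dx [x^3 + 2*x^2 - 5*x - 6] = 3*x^2 + 4*x - 5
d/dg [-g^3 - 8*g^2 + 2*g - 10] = -3*g^2 - 16*g + 2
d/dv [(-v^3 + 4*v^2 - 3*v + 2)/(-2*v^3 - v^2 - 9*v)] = (9*v^4 + 6*v^3 - 27*v^2 + 4*v + 18)/(v^2*(4*v^4 + 4*v^3 + 37*v^2 + 18*v + 81))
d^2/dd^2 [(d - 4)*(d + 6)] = 2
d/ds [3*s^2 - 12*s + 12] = 6*s - 12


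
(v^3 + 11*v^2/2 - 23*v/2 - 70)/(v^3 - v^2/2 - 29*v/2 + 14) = (v + 5)/(v - 1)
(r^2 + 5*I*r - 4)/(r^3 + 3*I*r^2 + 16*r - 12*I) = (r^2 + 5*I*r - 4)/(r^3 + 3*I*r^2 + 16*r - 12*I)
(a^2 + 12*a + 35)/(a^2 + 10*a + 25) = (a + 7)/(a + 5)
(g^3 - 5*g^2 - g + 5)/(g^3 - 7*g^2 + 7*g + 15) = (g - 1)/(g - 3)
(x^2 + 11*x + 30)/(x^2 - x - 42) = (x + 5)/(x - 7)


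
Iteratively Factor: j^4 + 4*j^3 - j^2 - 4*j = (j)*(j^3 + 4*j^2 - j - 4) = j*(j + 1)*(j^2 + 3*j - 4) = j*(j - 1)*(j + 1)*(j + 4)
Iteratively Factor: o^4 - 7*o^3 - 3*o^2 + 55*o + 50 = (o - 5)*(o^3 - 2*o^2 - 13*o - 10) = (o - 5)^2*(o^2 + 3*o + 2) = (o - 5)^2*(o + 2)*(o + 1)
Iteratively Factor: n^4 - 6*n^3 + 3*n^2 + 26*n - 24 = (n - 1)*(n^3 - 5*n^2 - 2*n + 24) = (n - 1)*(n + 2)*(n^2 - 7*n + 12) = (n - 4)*(n - 1)*(n + 2)*(n - 3)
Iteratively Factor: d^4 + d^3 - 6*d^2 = (d + 3)*(d^3 - 2*d^2) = d*(d + 3)*(d^2 - 2*d) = d*(d - 2)*(d + 3)*(d)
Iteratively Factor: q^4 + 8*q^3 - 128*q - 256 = (q + 4)*(q^3 + 4*q^2 - 16*q - 64) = (q + 4)^2*(q^2 - 16) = (q + 4)^3*(q - 4)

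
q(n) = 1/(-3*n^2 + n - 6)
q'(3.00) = 0.02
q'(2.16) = 0.04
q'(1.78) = 0.05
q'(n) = (6*n - 1)/(-3*n^2 + n - 6)^2 = (6*n - 1)/(3*n^2 - n + 6)^2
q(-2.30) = -0.04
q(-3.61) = -0.02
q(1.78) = -0.07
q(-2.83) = -0.03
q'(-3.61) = -0.01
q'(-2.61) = -0.02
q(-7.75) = -0.01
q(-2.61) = -0.03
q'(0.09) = -0.01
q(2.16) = -0.06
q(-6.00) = -0.00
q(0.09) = -0.17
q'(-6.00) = 0.00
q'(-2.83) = -0.02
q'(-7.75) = -0.00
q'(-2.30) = -0.03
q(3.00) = -0.03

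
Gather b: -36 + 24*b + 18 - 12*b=12*b - 18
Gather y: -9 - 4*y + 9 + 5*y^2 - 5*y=5*y^2 - 9*y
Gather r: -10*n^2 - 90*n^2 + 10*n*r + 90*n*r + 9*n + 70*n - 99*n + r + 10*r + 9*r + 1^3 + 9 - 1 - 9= -100*n^2 - 20*n + r*(100*n + 20)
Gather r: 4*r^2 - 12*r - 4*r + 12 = 4*r^2 - 16*r + 12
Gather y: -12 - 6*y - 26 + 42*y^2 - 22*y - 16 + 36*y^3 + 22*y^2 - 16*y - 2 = 36*y^3 + 64*y^2 - 44*y - 56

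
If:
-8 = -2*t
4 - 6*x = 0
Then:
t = 4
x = 2/3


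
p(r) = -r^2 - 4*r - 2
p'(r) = -2*r - 4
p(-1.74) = 1.93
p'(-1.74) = -0.52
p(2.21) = -15.72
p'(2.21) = -8.42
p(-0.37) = -0.66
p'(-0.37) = -3.26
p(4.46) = -39.73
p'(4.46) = -12.92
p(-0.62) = 0.10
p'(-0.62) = -2.76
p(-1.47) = 1.72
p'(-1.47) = -1.06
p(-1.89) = 1.99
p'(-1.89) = -0.22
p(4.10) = -35.21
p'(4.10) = -12.20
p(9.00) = -119.00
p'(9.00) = -22.00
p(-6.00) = -14.00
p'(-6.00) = 8.00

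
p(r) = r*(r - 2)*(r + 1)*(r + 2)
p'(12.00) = 7244.00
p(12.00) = 21840.00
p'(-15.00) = -12709.00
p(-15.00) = 46410.00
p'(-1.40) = 2.10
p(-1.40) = -1.14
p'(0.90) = -5.85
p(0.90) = -5.45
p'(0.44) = -6.60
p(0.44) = -2.41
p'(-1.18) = 3.05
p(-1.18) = -0.55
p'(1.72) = 11.47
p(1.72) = -4.87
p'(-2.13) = -12.00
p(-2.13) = 1.29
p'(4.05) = 278.53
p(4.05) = 253.66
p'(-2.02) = -8.57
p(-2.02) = 0.17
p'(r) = r*(r - 2)*(r + 1) + r*(r - 2)*(r + 2) + r*(r + 1)*(r + 2) + (r - 2)*(r + 1)*(r + 2) = 4*r^3 + 3*r^2 - 8*r - 4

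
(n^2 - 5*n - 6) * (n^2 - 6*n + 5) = n^4 - 11*n^3 + 29*n^2 + 11*n - 30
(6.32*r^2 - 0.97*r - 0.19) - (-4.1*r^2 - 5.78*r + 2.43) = 10.42*r^2 + 4.81*r - 2.62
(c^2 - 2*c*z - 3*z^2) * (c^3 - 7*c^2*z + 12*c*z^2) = c^5 - 9*c^4*z + 23*c^3*z^2 - 3*c^2*z^3 - 36*c*z^4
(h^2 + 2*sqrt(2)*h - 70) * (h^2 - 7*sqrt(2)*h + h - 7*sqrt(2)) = h^4 - 5*sqrt(2)*h^3 + h^3 - 98*h^2 - 5*sqrt(2)*h^2 - 98*h + 490*sqrt(2)*h + 490*sqrt(2)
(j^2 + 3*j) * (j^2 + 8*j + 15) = j^4 + 11*j^3 + 39*j^2 + 45*j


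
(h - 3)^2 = h^2 - 6*h + 9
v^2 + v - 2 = (v - 1)*(v + 2)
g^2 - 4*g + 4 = (g - 2)^2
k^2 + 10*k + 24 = (k + 4)*(k + 6)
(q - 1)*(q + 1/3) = q^2 - 2*q/3 - 1/3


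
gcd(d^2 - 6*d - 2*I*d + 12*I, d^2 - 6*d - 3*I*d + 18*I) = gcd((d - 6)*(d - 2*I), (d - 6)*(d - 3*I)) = d - 6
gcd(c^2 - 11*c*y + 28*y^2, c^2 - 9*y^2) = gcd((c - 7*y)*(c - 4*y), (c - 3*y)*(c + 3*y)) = 1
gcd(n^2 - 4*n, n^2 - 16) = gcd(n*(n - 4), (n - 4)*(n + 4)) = n - 4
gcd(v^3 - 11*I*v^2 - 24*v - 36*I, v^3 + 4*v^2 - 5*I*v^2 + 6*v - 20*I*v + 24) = v^2 - 5*I*v + 6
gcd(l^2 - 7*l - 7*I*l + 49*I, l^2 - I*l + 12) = 1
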